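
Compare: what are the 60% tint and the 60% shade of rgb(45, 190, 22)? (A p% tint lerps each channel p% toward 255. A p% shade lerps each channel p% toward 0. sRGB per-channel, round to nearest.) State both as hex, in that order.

60% tint:
  R: 45 + 0.6×(255−45) = 45 + 126 = 171 → 171
  G: 190 + 0.6×(255−190) = 190 + 39 = 229 → 229
  B: 22 + 139.8 = 161.8 → 162
  → #abe5a2
60% shade:
  R: 45 + 0.6×(0−45) = 45 − 27 = 18 → 18
  G: 190 − 114 = 76 → 76
  B: 22 − 13.2 = 8.8 → 9
  → #124c09

#abe5a2, #124c09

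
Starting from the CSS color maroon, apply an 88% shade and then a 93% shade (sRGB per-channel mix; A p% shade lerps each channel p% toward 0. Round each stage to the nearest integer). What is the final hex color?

#010000

CSS maroon is rgb(128, 0, 0).
An 88% shade moves each channel 88% toward 0:
  R: 128 + 0.88×(0−128) = 128 − 112.64 = 15.36 → 15
  G: 0 + 0.88×(0−0) = 0 + 0 = 0 → 0
  B: 0 + 0.88×(0−0) = 0 + 0 = 0 → 0
After the shade: rgb(15, 0, 0) = #0f0000.
A 93% shade moves each channel 93% toward 0:
  R: 15 − 13.95 = 1.05 → 1
  G: 0 + 0.93×(0−0) = 0 + 0 = 0 → 0
  B: 0 + 0 = 0 → 0
rgb(1, 0, 0) = #010000.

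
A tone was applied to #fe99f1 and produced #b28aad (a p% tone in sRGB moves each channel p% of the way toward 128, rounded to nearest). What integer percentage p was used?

60%

#fe99f1 is rgb(254, 153, 241); #b28aad is rgb(178, 138, 173).
On the R channel (widest range): 178 ≈ 254 + (p/100)(128 − 254), so p ≈ 100×(178 − 254)/(128 − 254) = -7600/-126 = 60.32.
p = 60 reproduces all three channels after rounding.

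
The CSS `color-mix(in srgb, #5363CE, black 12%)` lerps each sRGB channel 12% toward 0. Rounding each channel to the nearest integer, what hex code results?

#4957B5

#5363CE is rgb(83, 99, 206).
Per channel, c → c + 0.12(0 − c):
  R: 83 + 0.12×(0−83) = 83 − 9.96 = 73.04 → 73
  G: 99 − 11.88 = 87.12 → 87
  B: 206 − 24.72 = 181.28 → 181
rgb(73, 87, 181) = #4957B5.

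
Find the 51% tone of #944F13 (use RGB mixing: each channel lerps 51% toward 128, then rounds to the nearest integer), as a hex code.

#8A684B

#944F13 is rgb(148, 79, 19).
Lerp each channel 51% toward 128:
  R: 148 + 0.51×(128−148) = 148 − 10.2 = 137.8 → 138
  G: 79 + 24.99 = 103.99 → 104
  B: 19 + 0.51×(128−19) = 19 + 55.59 = 74.59 → 75
rgb(138, 104, 75) = #8A684B.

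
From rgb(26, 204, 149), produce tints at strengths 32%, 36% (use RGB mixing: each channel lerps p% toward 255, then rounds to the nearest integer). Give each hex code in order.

#63DCB7, #6CDEBB

32%: (26 + 73.28 = 99.28→99, 204 + 16.32 = 220.32→220, 149 + 33.92 = 182.92→183) → #63DCB7
36%: (26 + 82.44 = 108.44→108, 204 + 18.36 = 222.36→222, 149 + 38.16 = 187.16→187) → #6CDEBB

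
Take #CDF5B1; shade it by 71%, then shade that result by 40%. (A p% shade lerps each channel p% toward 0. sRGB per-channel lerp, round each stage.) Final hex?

#232B1F

#CDF5B1 is rgb(205, 245, 177).
A 71% shade moves each channel 71% toward 0:
  R: 205 + 0.71×(0−205) = 205 − 145.55 = 59.45 → 59
  G: 245 − 173.95 = 71.05 → 71
  B: 177 + 0.71×(0−177) = 177 − 125.67 = 51.33 → 51
After the shade: rgb(59, 71, 51) = #3B4733.
Lerp each channel 40% toward 0:
  R: 59 + 0.4×(0−59) = 59 − 23.6 = 35.4 → 35
  G: 71 + 0.4×(0−71) = 71 − 28.4 = 42.6 → 43
  B: 51 − 20.4 = 30.6 → 31
rgb(35, 43, 31) = #232B1F.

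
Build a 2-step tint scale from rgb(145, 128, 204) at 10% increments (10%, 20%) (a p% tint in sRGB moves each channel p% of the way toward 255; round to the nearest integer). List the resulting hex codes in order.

10%: (145 + 11 = 156→156, 128 + 12.7 = 140.7→141, 204 + 5.1 = 209.1→209) → #9c8dd1
20%: (145 + 22 = 167→167, 128 + 25.4 = 153.4→153, 204 + 10.2 = 214.2→214) → #a799d6

#9c8dd1, #a799d6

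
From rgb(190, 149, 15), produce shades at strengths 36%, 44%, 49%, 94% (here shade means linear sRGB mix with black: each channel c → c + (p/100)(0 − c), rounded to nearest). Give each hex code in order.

#7a5f0a, #6a5308, #614c08, #0b0901

36%: (190 − 68.4 = 121.6→122, 149 − 53.64 = 95.36→95, 15 − 5.4 = 9.6→10) → #7a5f0a
44%: (190 − 83.6 = 106.4→106, 149 − 65.56 = 83.44→83, 15 − 6.6 = 8.4→8) → #6a5308
49%: (190 − 93.1 = 96.9→97, 149 − 73.01 = 75.99→76, 15 − 7.35 = 7.65→8) → #614c08
94%: (190 − 178.6 = 11.4→11, 149 − 140.06 = 8.94→9, 15 − 14.1 = 0.9→1) → #0b0901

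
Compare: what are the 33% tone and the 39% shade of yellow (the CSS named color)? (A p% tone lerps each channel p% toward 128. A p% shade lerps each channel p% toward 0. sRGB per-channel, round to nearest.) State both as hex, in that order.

CSS yellow is rgb(255, 255, 0).
33% tone:
  R: 255 − 41.91 = 213.09 → 213
  G: 255 + 0.33×(128−255) = 255 − 41.91 = 213.09 → 213
  B: 0 + 0.33×(128−0) = 0 + 42.24 = 42.24 → 42
  → #D5D52A
39% shade:
  R: 255 + 0.39×(0−255) = 255 − 99.45 = 155.55 → 156
  G: 255 + 0.39×(0−255) = 255 − 99.45 = 155.55 → 156
  B: 0 + 0.39×(0−0) = 0 + 0 = 0 → 0
  → #9C9C00

#D5D52A, #9C9C00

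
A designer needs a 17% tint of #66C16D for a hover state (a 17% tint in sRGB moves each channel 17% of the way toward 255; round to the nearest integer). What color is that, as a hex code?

#80CC86

#66C16D is rgb(102, 193, 109).
Per channel, c → c + 0.17(255 − c):
  R: 102 + 0.17×(255−102) = 102 + 26.01 = 128.01 → 128
  G: 193 + 0.17×(255−193) = 193 + 10.54 = 203.54 → 204
  B: 109 + 0.17×(255−109) = 109 + 24.82 = 133.82 → 134
rgb(128, 204, 134) = #80CC86.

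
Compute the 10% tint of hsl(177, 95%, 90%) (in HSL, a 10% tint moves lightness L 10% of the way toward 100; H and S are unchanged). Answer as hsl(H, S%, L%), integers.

hsl(177, 95%, 91%)

L moves 10% from 90 toward 100: 90 + 1 = 91 → 91.
H and S are unchanged.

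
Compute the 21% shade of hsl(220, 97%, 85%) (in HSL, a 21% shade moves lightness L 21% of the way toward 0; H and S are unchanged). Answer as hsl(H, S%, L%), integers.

L moves 21% from 85 toward 0: 85 − 17.85 = 67.15 → 67.
H and S are unchanged.

hsl(220, 97%, 67%)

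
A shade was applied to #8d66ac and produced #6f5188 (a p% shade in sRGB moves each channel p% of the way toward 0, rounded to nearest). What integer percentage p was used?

21%

#8d66ac is rgb(141, 102, 172); #6f5188 is rgb(111, 81, 136).
On the B channel (widest range): 136 ≈ 172 + (p/100)(0 − 172), so p ≈ 100×(136 − 172)/(0 − 172) = -3600/-172 = 20.93.
p = 21 reproduces all three channels after rounding.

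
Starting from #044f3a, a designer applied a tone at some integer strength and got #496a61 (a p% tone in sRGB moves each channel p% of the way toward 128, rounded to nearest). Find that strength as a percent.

#044f3a is rgb(4, 79, 58); #496a61 is rgb(73, 106, 97).
On the R channel (widest range): 73 ≈ 4 + (p/100)(128 − 4), so p ≈ 100×(73 − 4)/(128 − 4) = 6900/124 = 55.65.
p = 56 reproduces all three channels after rounding.

56%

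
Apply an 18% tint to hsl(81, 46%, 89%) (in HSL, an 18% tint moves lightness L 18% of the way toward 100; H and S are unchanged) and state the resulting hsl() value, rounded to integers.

hsl(81, 46%, 91%)

L moves 18% from 89 toward 100: 89 + 1.98 = 90.98 → 91.
H and S are unchanged.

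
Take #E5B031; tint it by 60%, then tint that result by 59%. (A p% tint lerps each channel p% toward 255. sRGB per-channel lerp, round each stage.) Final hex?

#FBF2DD

#E5B031 is rgb(229, 176, 49).
Per channel, c → c + 0.6(255 − c):
  R: 229 + 0.6×(255−229) = 229 + 15.6 = 244.6 → 245
  G: 176 + 0.6×(255−176) = 176 + 47.4 = 223.4 → 223
  B: 49 + 123.6 = 172.6 → 173
After the tint: rgb(245, 223, 173) = #F5DFAD.
Per channel, c → c + 0.59(255 − c):
  R: 245 + 0.59×(255−245) = 245 + 5.9 = 250.9 → 251
  G: 223 + 0.59×(255−223) = 223 + 18.88 = 241.88 → 242
  B: 173 + 0.59×(255−173) = 173 + 48.38 = 221.38 → 221
rgb(251, 242, 221) = #FBF2DD.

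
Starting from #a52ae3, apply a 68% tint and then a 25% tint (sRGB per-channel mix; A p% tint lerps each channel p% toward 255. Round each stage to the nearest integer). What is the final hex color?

#e9ccf8

#a52ae3 is rgb(165, 42, 227).
Per channel, c → c + 0.68(255 − c):
  R: 165 + 61.2 = 226.2 → 226
  G: 42 + 0.68×(255−42) = 42 + 144.84 = 186.84 → 187
  B: 227 + 19.04 = 246.04 → 246
After the tint: rgb(226, 187, 246) = #e2bbf6.
A 25% tint moves each channel 25% toward 255:
  R: 226 + 0.25×(255−226) = 226 + 7.25 = 233.25 → 233
  G: 187 + 0.25×(255−187) = 187 + 17 = 204 → 204
  B: 246 + 0.25×(255−246) = 246 + 2.25 = 248.25 → 248
rgb(233, 204, 248) = #e9ccf8.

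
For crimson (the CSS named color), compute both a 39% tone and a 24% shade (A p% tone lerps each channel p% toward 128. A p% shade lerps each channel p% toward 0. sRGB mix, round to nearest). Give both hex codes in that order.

#B83E57, #A70F2E

CSS crimson is rgb(220, 20, 60).
39% tone:
  R: 220 + 0.39×(128−220) = 220 − 35.88 = 184.12 → 184
  G: 20 + 0.39×(128−20) = 20 + 42.12 = 62.12 → 62
  B: 60 + 26.52 = 86.52 → 87
  → #B83E57
24% shade:
  R: 220 + 0.24×(0−220) = 220 − 52.8 = 167.2 → 167
  G: 20 + 0.24×(0−20) = 20 − 4.8 = 15.2 → 15
  B: 60 + 0.24×(0−60) = 60 − 14.4 = 45.6 → 46
  → #A70F2E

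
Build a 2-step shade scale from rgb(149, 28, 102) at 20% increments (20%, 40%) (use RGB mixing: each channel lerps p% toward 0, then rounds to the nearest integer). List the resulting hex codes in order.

#771652, #59113d

20%: (149 − 29.8 = 119.2→119, 28 − 5.6 = 22.4→22, 102 − 20.4 = 81.6→82) → #771652
40%: (149 − 59.6 = 89.4→89, 28 − 11.2 = 16.8→17, 102 − 40.8 = 61.2→61) → #59113d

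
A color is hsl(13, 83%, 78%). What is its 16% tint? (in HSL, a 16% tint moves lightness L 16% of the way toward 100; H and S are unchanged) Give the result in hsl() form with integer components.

L moves 16% from 78 toward 100: 78 + 3.52 = 81.52 → 82.
H and S are unchanged.

hsl(13, 83%, 82%)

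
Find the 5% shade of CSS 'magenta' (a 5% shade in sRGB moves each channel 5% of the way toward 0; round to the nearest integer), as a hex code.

CSS magenta is rgb(255, 0, 255).
Lerp each channel 5% toward 0:
  R: 255 − 12.75 = 242.25 → 242
  G: 0 + 0.05×(0−0) = 0 + 0 = 0 → 0
  B: 255 − 12.75 = 242.25 → 242
rgb(242, 0, 242) = #F200F2.

#F200F2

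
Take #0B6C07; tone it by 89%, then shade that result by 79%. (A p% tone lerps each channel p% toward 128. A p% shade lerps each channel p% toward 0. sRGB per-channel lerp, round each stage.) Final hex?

#181A18

#0B6C07 is rgb(11, 108, 7).
Per channel, c → c + 0.89(128 − c):
  R: 11 + 0.89×(128−11) = 11 + 104.13 = 115.13 → 115
  G: 108 + 0.89×(128−108) = 108 + 17.8 = 125.8 → 126
  B: 7 + 107.69 = 114.69 → 115
After the tone: rgb(115, 126, 115) = #737E73.
Per channel, c → c + 0.79(0 − c):
  R: 115 + 0.79×(0−115) = 115 − 90.85 = 24.15 → 24
  G: 126 + 0.79×(0−126) = 126 − 99.54 = 26.46 → 26
  B: 115 + 0.79×(0−115) = 115 − 90.85 = 24.15 → 24
rgb(24, 26, 24) = #181A18.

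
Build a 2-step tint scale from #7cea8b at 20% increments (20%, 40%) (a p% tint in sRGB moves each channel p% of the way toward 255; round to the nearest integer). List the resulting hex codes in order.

#96eea2, #b0f2b9

#7cea8b is rgb(124, 234, 139).
20%: (124 + 26.2 = 150.2→150, 234 + 4.2 = 238.2→238, 139 + 23.2 = 162.2→162) → #96eea2
40%: (124 + 52.4 = 176.4→176, 234 + 8.4 = 242.4→242, 139 + 46.4 = 185.4→185) → #b0f2b9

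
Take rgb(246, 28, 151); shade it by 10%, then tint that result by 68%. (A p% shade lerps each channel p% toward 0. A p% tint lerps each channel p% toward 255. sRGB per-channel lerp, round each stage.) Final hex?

#F4B5D9

Per channel, c → c + 0.1(0 − c):
  R: 246 + 0.1×(0−246) = 246 − 24.6 = 221.4 → 221
  G: 28 + 0.1×(0−28) = 28 − 2.8 = 25.2 → 25
  B: 151 + 0.1×(0−151) = 151 − 15.1 = 135.9 → 136
After the shade: rgb(221, 25, 136) = #DD1988.
Per channel, c → c + 0.68(255 − c):
  R: 221 + 0.68×(255−221) = 221 + 23.12 = 244.12 → 244
  G: 25 + 0.68×(255−25) = 25 + 156.4 = 181.4 → 181
  B: 136 + 0.68×(255−136) = 136 + 80.92 = 216.92 → 217
rgb(244, 181, 217) = #F4B5D9.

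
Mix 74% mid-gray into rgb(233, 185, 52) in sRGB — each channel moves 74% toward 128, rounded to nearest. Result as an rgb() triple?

A 74% tone moves each channel 74% toward 128:
  R: 233 − 77.7 = 155.3 → 155
  G: 185 + 0.74×(128−185) = 185 − 42.18 = 142.82 → 143
  B: 52 + 56.24 = 108.24 → 108

rgb(155, 143, 108)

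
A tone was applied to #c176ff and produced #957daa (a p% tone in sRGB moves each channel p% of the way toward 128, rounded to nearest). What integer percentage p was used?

#c176ff is rgb(193, 118, 255); #957daa is rgb(149, 125, 170).
On the B channel (widest range): 170 ≈ 255 + (p/100)(128 − 255), so p ≈ 100×(170 − 255)/(128 − 255) = -8500/-127 = 66.93.
p = 67 reproduces all three channels after rounding.

67%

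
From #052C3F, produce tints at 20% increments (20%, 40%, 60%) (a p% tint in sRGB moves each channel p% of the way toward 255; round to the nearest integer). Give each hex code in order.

#375665, #69808C, #9BABB2

#052C3F is rgb(5, 44, 63).
20%: (5 + 50 = 55→55, 44 + 42.2 = 86.2→86, 63 + 38.4 = 101.4→101) → #375665
40%: (5 + 100 = 105→105, 44 + 84.4 = 128.4→128, 63 + 76.8 = 139.8→140) → #69808C
60%: (5 + 150 = 155→155, 44 + 126.6 = 170.6→171, 63 + 115.2 = 178.2→178) → #9BABB2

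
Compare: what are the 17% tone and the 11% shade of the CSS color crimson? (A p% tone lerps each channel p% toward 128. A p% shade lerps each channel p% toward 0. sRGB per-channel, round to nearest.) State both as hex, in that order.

CSS crimson is rgb(220, 20, 60).
17% tone:
  R: 220 − 15.64 = 204.36 → 204
  G: 20 + 0.17×(128−20) = 20 + 18.36 = 38.36 → 38
  B: 60 + 0.17×(128−60) = 60 + 11.56 = 71.56 → 72
  → #CC2648
11% shade:
  R: 220 + 0.11×(0−220) = 220 − 24.2 = 195.8 → 196
  G: 20 + 0.11×(0−20) = 20 − 2.2 = 17.8 → 18
  B: 60 + 0.11×(0−60) = 60 − 6.6 = 53.4 → 53
  → #C41235

#CC2648, #C41235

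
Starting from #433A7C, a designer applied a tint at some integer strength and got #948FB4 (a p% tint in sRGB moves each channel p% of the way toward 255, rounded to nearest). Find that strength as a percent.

43%

#433A7C is rgb(67, 58, 124); #948FB4 is rgb(148, 143, 180).
On the G channel (widest range): 143 ≈ 58 + (p/100)(255 − 58), so p ≈ 100×(143 − 58)/(255 − 58) = 8500/197 = 43.15.
p = 43 reproduces all three channels after rounding.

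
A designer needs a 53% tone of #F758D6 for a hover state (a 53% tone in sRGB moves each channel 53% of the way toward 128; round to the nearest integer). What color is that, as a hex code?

#F758D6 is rgb(247, 88, 214).
Per channel, c → c + 0.53(128 − c):
  R: 247 + 0.53×(128−247) = 247 − 63.07 = 183.93 → 184
  G: 88 + 0.53×(128−88) = 88 + 21.2 = 109.2 → 109
  B: 214 + 0.53×(128−214) = 214 − 45.58 = 168.42 → 168
rgb(184, 109, 168) = #B86DA8.

#B86DA8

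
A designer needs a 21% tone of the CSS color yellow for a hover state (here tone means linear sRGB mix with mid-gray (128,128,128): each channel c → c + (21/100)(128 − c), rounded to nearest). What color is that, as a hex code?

#E4E41B

CSS yellow is rgb(255, 255, 0).
A 21% tone moves each channel 21% toward 128:
  R: 255 − 26.67 = 228.33 → 228
  G: 255 + 0.21×(128−255) = 255 − 26.67 = 228.33 → 228
  B: 0 + 0.21×(128−0) = 0 + 26.88 = 26.88 → 27
rgb(228, 228, 27) = #E4E41B.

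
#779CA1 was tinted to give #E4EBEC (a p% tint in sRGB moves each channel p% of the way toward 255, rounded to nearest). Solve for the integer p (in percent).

80%

#779CA1 is rgb(119, 156, 161); #E4EBEC is rgb(228, 235, 236).
On the R channel (widest range): 228 ≈ 119 + (p/100)(255 − 119), so p ≈ 100×(228 − 119)/(255 − 119) = 10900/136 = 80.15.
p = 80 reproduces all three channels after rounding.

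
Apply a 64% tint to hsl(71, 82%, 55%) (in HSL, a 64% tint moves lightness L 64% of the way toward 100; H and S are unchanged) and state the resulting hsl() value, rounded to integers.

L moves 64% from 55 toward 100: 55 + 28.8 = 83.8 → 84.
H and S are unchanged.

hsl(71, 82%, 84%)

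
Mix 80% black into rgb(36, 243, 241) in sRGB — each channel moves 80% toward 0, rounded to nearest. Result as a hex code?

#073130

An 80% shade moves each channel 80% toward 0:
  R: 36 + 0.8×(0−36) = 36 − 28.8 = 7.2 → 7
  G: 243 + 0.8×(0−243) = 243 − 194.4 = 48.6 → 49
  B: 241 + 0.8×(0−241) = 241 − 192.8 = 48.2 → 48
rgb(7, 49, 48) = #073130.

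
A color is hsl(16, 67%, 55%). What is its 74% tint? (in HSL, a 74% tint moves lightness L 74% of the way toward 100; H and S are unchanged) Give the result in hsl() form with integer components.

hsl(16, 67%, 88%)

L moves 74% from 55 toward 100: 55 + 33.3 = 88.3 → 88.
H and S are unchanged.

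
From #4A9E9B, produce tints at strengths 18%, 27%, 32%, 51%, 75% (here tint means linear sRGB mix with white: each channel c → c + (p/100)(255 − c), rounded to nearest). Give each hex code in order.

#6BAFAD, #7BB8B6, #84BDBB, #A6CFCE, #D2E7E6

#4A9E9B is rgb(74, 158, 155).
18%: (74 + 32.58 = 106.58→107, 158 + 17.46 = 175.46→175, 155 + 18 = 173→173) → #6BAFAD
27%: (74 + 48.87 = 122.87→123, 158 + 26.19 = 184.19→184, 155 + 27 = 182→182) → #7BB8B6
32%: (74 + 57.92 = 131.92→132, 158 + 31.04 = 189.04→189, 155 + 32 = 187→187) → #84BDBB
51%: (74 + 92.31 = 166.31→166, 158 + 49.47 = 207.47→207, 155 + 51 = 206→206) → #A6CFCE
75%: (74 + 135.75 = 209.75→210, 158 + 72.75 = 230.75→231, 155 + 75 = 230→230) → #D2E7E6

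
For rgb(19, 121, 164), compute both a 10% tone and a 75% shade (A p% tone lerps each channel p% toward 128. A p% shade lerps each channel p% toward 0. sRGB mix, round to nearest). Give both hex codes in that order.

10% tone:
  R: 19 + 0.1×(128−19) = 19 + 10.9 = 29.9 → 30
  G: 121 + 0.1×(128−121) = 121 + 0.7 = 121.7 → 122
  B: 164 + 0.1×(128−164) = 164 − 3.6 = 160.4 → 160
  → #1E7AA0
75% shade:
  R: 19 − 14.25 = 4.75 → 5
  G: 121 − 90.75 = 30.25 → 30
  B: 164 + 0.75×(0−164) = 164 − 123 = 41 → 41
  → #051E29

#1E7AA0, #051E29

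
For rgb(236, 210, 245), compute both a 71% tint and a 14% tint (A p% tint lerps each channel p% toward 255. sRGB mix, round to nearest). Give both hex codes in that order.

71% tint:
  R: 236 + 13.49 = 249.49 → 249
  G: 210 + 0.71×(255−210) = 210 + 31.95 = 241.95 → 242
  B: 245 + 0.71×(255−245) = 245 + 7.1 = 252.1 → 252
  → #F9F2FC
14% tint:
  R: 236 + 0.14×(255−236) = 236 + 2.66 = 238.66 → 239
  G: 210 + 0.14×(255−210) = 210 + 6.3 = 216.3 → 216
  B: 245 + 1.4 = 246.4 → 246
  → #EFD8F6

#F9F2FC, #EFD8F6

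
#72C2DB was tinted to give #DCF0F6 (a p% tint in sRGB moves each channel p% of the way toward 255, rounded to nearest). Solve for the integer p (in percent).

75%

#72C2DB is rgb(114, 194, 219); #DCF0F6 is rgb(220, 240, 246).
On the R channel (widest range): 220 ≈ 114 + (p/100)(255 − 114), so p ≈ 100×(220 − 114)/(255 − 114) = 10600/141 = 75.18.
p = 75 reproduces all three channels after rounding.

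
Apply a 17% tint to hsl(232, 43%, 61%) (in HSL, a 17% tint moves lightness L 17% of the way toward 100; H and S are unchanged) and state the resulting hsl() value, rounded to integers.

L moves 17% from 61 toward 100: 61 + 6.63 = 67.63 → 68.
H and S are unchanged.

hsl(232, 43%, 68%)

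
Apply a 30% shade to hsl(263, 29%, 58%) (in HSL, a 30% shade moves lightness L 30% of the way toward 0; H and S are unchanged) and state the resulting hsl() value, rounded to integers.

hsl(263, 29%, 41%)

L moves 30% from 58 toward 0: 58 − 17.4 = 40.6 → 41.
H and S are unchanged.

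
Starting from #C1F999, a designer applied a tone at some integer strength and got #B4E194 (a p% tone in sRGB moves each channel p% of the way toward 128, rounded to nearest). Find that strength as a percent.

20%

#C1F999 is rgb(193, 249, 153); #B4E194 is rgb(180, 225, 148).
On the G channel (widest range): 225 ≈ 249 + (p/100)(128 − 249), so p ≈ 100×(225 − 249)/(128 − 249) = -2400/-121 = 19.83.
p = 20 reproduces all three channels after rounding.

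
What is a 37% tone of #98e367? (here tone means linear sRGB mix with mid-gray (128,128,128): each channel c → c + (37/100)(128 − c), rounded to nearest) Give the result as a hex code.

#8fbe70

#98e367 is rgb(152, 227, 103).
Per channel, c → c + 0.37(128 − c):
  R: 152 + 0.37×(128−152) = 152 − 8.88 = 143.12 → 143
  G: 227 − 36.63 = 190.37 → 190
  B: 103 + 9.25 = 112.25 → 112
rgb(143, 190, 112) = #8fbe70.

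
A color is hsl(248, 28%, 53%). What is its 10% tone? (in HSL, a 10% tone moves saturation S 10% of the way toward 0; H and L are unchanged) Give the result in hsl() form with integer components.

S moves 10% from 28 toward 0: 28 − 2.8 = 25.2 → 25.
H and L are unchanged.

hsl(248, 25%, 53%)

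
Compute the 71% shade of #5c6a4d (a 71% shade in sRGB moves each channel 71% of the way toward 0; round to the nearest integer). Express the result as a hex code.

#1b1f16

#5c6a4d is rgb(92, 106, 77).
Per channel, c → c + 0.71(0 − c):
  R: 92 − 65.32 = 26.68 → 27
  G: 106 + 0.71×(0−106) = 106 − 75.26 = 30.74 → 31
  B: 77 + 0.71×(0−77) = 77 − 54.67 = 22.33 → 22
rgb(27, 31, 22) = #1b1f16.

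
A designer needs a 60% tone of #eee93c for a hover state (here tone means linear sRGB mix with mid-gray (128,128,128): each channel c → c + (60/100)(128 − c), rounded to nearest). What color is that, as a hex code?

#eee93c is rgb(238, 233, 60).
Per channel, c → c + 0.6(128 − c):
  R: 238 − 66 = 172 → 172
  G: 233 + 0.6×(128−233) = 233 − 63 = 170 → 170
  B: 60 + 0.6×(128−60) = 60 + 40.8 = 100.8 → 101
rgb(172, 170, 101) = #acaa65.

#acaa65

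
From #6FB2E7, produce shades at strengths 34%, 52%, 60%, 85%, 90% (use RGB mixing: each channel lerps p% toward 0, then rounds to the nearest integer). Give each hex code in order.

#6FB2E7 is rgb(111, 178, 231).
34%: (111 − 37.74 = 73.26→73, 178 − 60.52 = 117.48→117, 231 − 78.54 = 152.46→152) → #497598
52%: (111 − 57.72 = 53.28→53, 178 − 92.56 = 85.44→85, 231 − 120.12 = 110.88→111) → #35556F
60%: (111 − 66.6 = 44.4→44, 178 − 106.8 = 71.2→71, 231 − 138.6 = 92.4→92) → #2C475C
85%: (111 − 94.35 = 16.65→17, 178 − 151.3 = 26.7→27, 231 − 196.35 = 34.65→35) → #111B23
90%: (111 − 99.9 = 11.1→11, 178 − 160.2 = 17.8→18, 231 − 207.9 = 23.1→23) → #0B1217

#497598, #35556F, #2C475C, #111B23, #0B1217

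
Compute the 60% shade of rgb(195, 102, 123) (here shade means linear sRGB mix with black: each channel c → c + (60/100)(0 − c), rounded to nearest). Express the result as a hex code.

#4e2931

A 60% shade moves each channel 60% toward 0:
  R: 195 + 0.6×(0−195) = 195 − 117 = 78 → 78
  G: 102 + 0.6×(0−102) = 102 − 61.2 = 40.8 → 41
  B: 123 + 0.6×(0−123) = 123 − 73.8 = 49.2 → 49
rgb(78, 41, 49) = #4e2931.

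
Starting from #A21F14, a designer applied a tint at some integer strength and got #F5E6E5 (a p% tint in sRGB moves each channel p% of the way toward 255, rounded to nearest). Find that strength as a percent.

89%

#A21F14 is rgb(162, 31, 20); #F5E6E5 is rgb(245, 230, 229).
On the B channel (widest range): 229 ≈ 20 + (p/100)(255 − 20), so p ≈ 100×(229 − 20)/(255 − 20) = 20900/235 = 88.94.
p = 89 reproduces all three channels after rounding.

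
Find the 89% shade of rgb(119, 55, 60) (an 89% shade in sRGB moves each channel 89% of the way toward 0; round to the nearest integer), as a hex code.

#0D0607

Lerp each channel 89% toward 0:
  R: 119 + 0.89×(0−119) = 119 − 105.91 = 13.09 → 13
  G: 55 + 0.89×(0−55) = 55 − 48.95 = 6.05 → 6
  B: 60 + 0.89×(0−60) = 60 − 53.4 = 6.6 → 7
rgb(13, 6, 7) = #0D0607.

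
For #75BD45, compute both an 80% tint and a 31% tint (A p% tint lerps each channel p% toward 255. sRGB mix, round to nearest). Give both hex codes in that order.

#E3F2DA, #A0D17F

#75BD45 is rgb(117, 189, 69).
80% tint:
  R: 117 + 0.8×(255−117) = 117 + 110.4 = 227.4 → 227
  G: 189 + 52.8 = 241.8 → 242
  B: 69 + 0.8×(255−69) = 69 + 148.8 = 217.8 → 218
  → #E3F2DA
31% tint:
  R: 117 + 0.31×(255−117) = 117 + 42.78 = 159.78 → 160
  G: 189 + 0.31×(255−189) = 189 + 20.46 = 209.46 → 209
  B: 69 + 0.31×(255−69) = 69 + 57.66 = 126.66 → 127
  → #A0D17F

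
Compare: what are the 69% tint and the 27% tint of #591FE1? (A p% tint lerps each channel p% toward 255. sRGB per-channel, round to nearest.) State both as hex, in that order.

#CCBAF6, #865BE9

#591FE1 is rgb(89, 31, 225).
69% tint:
  R: 89 + 114.54 = 203.54 → 204
  G: 31 + 0.69×(255−31) = 31 + 154.56 = 185.56 → 186
  B: 225 + 0.69×(255−225) = 225 + 20.7 = 245.7 → 246
  → #CCBAF6
27% tint:
  R: 89 + 0.27×(255−89) = 89 + 44.82 = 133.82 → 134
  G: 31 + 0.27×(255−31) = 31 + 60.48 = 91.48 → 91
  B: 225 + 0.27×(255−225) = 225 + 8.1 = 233.1 → 233
  → #865BE9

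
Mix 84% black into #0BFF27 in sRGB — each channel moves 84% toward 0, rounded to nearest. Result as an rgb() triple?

#0BFF27 is rgb(11, 255, 39).
An 84% shade moves each channel 84% toward 0:
  R: 11 − 9.24 = 1.76 → 2
  G: 255 + 0.84×(0−255) = 255 − 214.2 = 40.8 → 41
  B: 39 + 0.84×(0−39) = 39 − 32.76 = 6.24 → 6

rgb(2, 41, 6)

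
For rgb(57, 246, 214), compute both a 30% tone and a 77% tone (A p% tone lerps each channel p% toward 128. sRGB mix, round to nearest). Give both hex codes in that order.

30% tone:
  R: 57 + 21.3 = 78.3 → 78
  G: 246 − 35.4 = 210.6 → 211
  B: 214 + 0.3×(128−214) = 214 − 25.8 = 188.2 → 188
  → #4ED3BC
77% tone:
  R: 57 + 0.77×(128−57) = 57 + 54.67 = 111.67 → 112
  G: 246 − 90.86 = 155.14 → 155
  B: 214 − 66.22 = 147.78 → 148
  → #709B94

#4ED3BC, #709B94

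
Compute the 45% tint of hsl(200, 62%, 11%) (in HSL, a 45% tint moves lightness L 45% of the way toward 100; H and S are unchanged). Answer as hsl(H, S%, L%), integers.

hsl(200, 62%, 51%)

L moves 45% from 11 toward 100: 11 + 40.05 = 51.05 → 51.
H and S are unchanged.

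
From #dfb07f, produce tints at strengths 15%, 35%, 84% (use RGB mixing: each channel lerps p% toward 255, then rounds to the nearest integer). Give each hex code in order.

#dfb07f is rgb(223, 176, 127).
15%: (223 + 4.8 = 227.8→228, 176 + 11.85 = 187.85→188, 127 + 19.2 = 146.2→146) → #e4bc92
35%: (223 + 11.2 = 234.2→234, 176 + 27.65 = 203.65→204, 127 + 44.8 = 171.8→172) → #eaccac
84%: (223 + 26.88 = 249.88→250, 176 + 66.36 = 242.36→242, 127 + 107.52 = 234.52→235) → #faf2eb

#e4bc92, #eaccac, #faf2eb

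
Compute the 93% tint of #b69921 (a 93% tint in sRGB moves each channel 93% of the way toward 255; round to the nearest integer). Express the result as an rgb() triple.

rgb(250, 248, 239)

#b69921 is rgb(182, 153, 33).
A 93% tint moves each channel 93% toward 255:
  R: 182 + 0.93×(255−182) = 182 + 67.89 = 249.89 → 250
  G: 153 + 94.86 = 247.86 → 248
  B: 33 + 0.93×(255−33) = 33 + 206.46 = 239.46 → 239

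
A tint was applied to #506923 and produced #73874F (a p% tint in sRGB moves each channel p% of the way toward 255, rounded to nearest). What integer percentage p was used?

20%

#506923 is rgb(80, 105, 35); #73874F is rgb(115, 135, 79).
On the B channel (widest range): 79 ≈ 35 + (p/100)(255 − 35), so p ≈ 100×(79 − 35)/(255 − 35) = 4400/220 = 20.00.
p = 20 reproduces all three channels after rounding.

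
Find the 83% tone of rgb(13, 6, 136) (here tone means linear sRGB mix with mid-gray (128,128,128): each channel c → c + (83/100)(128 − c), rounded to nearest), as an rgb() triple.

rgb(108, 107, 129)

An 83% tone moves each channel 83% toward 128:
  R: 13 + 0.83×(128−13) = 13 + 95.45 = 108.45 → 108
  G: 6 + 0.83×(128−6) = 6 + 101.26 = 107.26 → 107
  B: 136 + 0.83×(128−136) = 136 − 6.64 = 129.36 → 129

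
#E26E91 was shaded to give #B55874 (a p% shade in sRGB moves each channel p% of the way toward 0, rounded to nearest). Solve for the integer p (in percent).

20%

#E26E91 is rgb(226, 110, 145); #B55874 is rgb(181, 88, 116).
On the R channel (widest range): 181 ≈ 226 + (p/100)(0 − 226), so p ≈ 100×(181 − 226)/(0 − 226) = -4500/-226 = 19.91.
p = 20 reproduces all three channels after rounding.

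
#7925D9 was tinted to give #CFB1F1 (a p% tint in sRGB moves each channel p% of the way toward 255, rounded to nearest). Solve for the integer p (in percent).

#7925D9 is rgb(121, 37, 217); #CFB1F1 is rgb(207, 177, 241).
On the G channel (widest range): 177 ≈ 37 + (p/100)(255 − 37), so p ≈ 100×(177 − 37)/(255 − 37) = 14000/218 = 64.22.
p = 64 reproduces all three channels after rounding.

64%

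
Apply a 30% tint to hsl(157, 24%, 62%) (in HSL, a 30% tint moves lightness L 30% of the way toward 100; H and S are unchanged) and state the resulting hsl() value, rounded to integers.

hsl(157, 24%, 73%)

L moves 30% from 62 toward 100: 62 + 11.4 = 73.4 → 73.
H and S are unchanged.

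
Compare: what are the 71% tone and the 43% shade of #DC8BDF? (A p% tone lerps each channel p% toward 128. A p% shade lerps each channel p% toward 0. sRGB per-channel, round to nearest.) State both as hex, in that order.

#DC8BDF is rgb(220, 139, 223).
71% tone:
  R: 220 − 65.32 = 154.68 → 155
  G: 139 − 7.81 = 131.19 → 131
  B: 223 + 0.71×(128−223) = 223 − 67.45 = 155.55 → 156
  → #9B839C
43% shade:
  R: 220 − 94.6 = 125.4 → 125
  G: 139 − 59.77 = 79.23 → 79
  B: 223 − 95.89 = 127.11 → 127
  → #7D4F7F

#9B839C, #7D4F7F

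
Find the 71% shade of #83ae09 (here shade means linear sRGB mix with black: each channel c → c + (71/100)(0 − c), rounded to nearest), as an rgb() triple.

#83ae09 is rgb(131, 174, 9).
Per channel, c → c + 0.71(0 − c):
  R: 131 + 0.71×(0−131) = 131 − 93.01 = 37.99 → 38
  G: 174 + 0.71×(0−174) = 174 − 123.54 = 50.46 → 50
  B: 9 + 0.71×(0−9) = 9 − 6.39 = 2.61 → 3

rgb(38, 50, 3)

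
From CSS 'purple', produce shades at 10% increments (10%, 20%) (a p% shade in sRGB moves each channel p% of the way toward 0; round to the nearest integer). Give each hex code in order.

CSS purple is rgb(128, 0, 128).
10%: (128 − 12.8 = 115.2→115, 0→0, 128 − 12.8 = 115.2→115) → #730073
20%: (128 − 25.6 = 102.4→102, 0→0, 128 − 25.6 = 102.4→102) → #660066

#730073, #660066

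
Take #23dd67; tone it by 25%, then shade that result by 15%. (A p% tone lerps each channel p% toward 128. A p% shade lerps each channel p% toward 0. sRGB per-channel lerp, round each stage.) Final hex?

#23dd67 is rgb(35, 221, 103).
A 25% tone moves each channel 25% toward 128:
  R: 35 + 0.25×(128−35) = 35 + 23.25 = 58.25 → 58
  G: 221 + 0.25×(128−221) = 221 − 23.25 = 197.75 → 198
  B: 103 + 6.25 = 109.25 → 109
After the tone: rgb(58, 198, 109) = #3ac66d.
Lerp each channel 15% toward 0:
  R: 58 − 8.7 = 49.3 → 49
  G: 198 + 0.15×(0−198) = 198 − 29.7 = 168.3 → 168
  B: 109 + 0.15×(0−109) = 109 − 16.35 = 92.65 → 93
rgb(49, 168, 93) = #31a85d.

#31a85d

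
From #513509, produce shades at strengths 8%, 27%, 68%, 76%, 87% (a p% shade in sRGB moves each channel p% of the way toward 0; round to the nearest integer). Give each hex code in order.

#4B3108, #3B2707, #1A1103, #130D02, #0B0701

#513509 is rgb(81, 53, 9).
8%: (81 − 6.48 = 74.52→75, 53 − 4.24 = 48.76→49, 9 − 0.72 = 8.28→8) → #4B3108
27%: (81 − 21.87 = 59.13→59, 53 − 14.31 = 38.69→39, 9 − 2.43 = 6.57→7) → #3B2707
68%: (81 − 55.08 = 25.92→26, 53 − 36.04 = 16.96→17, 9 − 6.12 = 2.88→3) → #1A1103
76%: (81 − 61.56 = 19.44→19, 53 − 40.28 = 12.72→13, 9 − 6.84 = 2.16→2) → #130D02
87%: (81 − 70.47 = 10.53→11, 53 − 46.11 = 6.89→7, 9 − 7.83 = 1.17→1) → #0B0701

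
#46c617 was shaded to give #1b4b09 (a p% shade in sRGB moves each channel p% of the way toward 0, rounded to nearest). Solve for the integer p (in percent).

62%

#46c617 is rgb(70, 198, 23); #1b4b09 is rgb(27, 75, 9).
On the G channel (widest range): 75 ≈ 198 + (p/100)(0 − 198), so p ≈ 100×(75 − 198)/(0 − 198) = -12300/-198 = 62.12.
p = 62 reproduces all three channels after rounding.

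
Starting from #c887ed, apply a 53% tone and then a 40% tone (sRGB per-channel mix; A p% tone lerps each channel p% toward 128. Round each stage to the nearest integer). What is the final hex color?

#94829f

#c887ed is rgb(200, 135, 237).
Lerp each channel 53% toward 128:
  R: 200 − 38.16 = 161.84 → 162
  G: 135 + 0.53×(128−135) = 135 − 3.71 = 131.29 → 131
  B: 237 + 0.53×(128−237) = 237 − 57.77 = 179.23 → 179
After the tone: rgb(162, 131, 179) = #a283b3.
Per channel, c → c + 0.4(128 − c):
  R: 162 + 0.4×(128−162) = 162 − 13.6 = 148.4 → 148
  G: 131 + 0.4×(128−131) = 131 − 1.2 = 129.8 → 130
  B: 179 + 0.4×(128−179) = 179 − 20.4 = 158.6 → 159
rgb(148, 130, 159) = #94829f.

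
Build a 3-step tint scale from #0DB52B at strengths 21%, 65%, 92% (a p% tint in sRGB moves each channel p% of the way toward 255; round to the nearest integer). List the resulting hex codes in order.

#40C558, #AAE5B5, #ECF9EE

#0DB52B is rgb(13, 181, 43).
21%: (13 + 50.82 = 63.82→64, 181 + 15.54 = 196.54→197, 43 + 44.52 = 87.52→88) → #40C558
65%: (13 + 157.3 = 170.3→170, 181 + 48.1 = 229.1→229, 43 + 137.8 = 180.8→181) → #AAE5B5
92%: (13 + 222.64 = 235.64→236, 181 + 68.08 = 249.08→249, 43 + 195.04 = 238.04→238) → #ECF9EE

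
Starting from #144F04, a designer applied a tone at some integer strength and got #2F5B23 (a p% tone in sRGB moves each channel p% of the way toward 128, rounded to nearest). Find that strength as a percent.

#144F04 is rgb(20, 79, 4); #2F5B23 is rgb(47, 91, 35).
On the B channel (widest range): 35 ≈ 4 + (p/100)(128 − 4), so p ≈ 100×(35 − 4)/(128 − 4) = 3100/124 = 25.00.
p = 25 reproduces all three channels after rounding.

25%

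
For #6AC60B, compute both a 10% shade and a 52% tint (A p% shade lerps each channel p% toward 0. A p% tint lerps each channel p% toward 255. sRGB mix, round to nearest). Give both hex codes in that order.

#6AC60B is rgb(106, 198, 11).
10% shade:
  R: 106 − 10.6 = 95.4 → 95
  G: 198 + 0.1×(0−198) = 198 − 19.8 = 178.2 → 178
  B: 11 − 1.1 = 9.9 → 10
  → #5FB20A
52% tint:
  R: 106 + 0.52×(255−106) = 106 + 77.48 = 183.48 → 183
  G: 198 + 29.64 = 227.64 → 228
  B: 11 + 126.88 = 137.88 → 138
  → #B7E48A

#5FB20A, #B7E48A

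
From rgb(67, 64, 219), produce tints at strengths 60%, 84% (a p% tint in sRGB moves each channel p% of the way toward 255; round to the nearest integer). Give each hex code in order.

60%: (67 + 112.8 = 179.8→180, 64 + 114.6 = 178.6→179, 219 + 21.6 = 240.6→241) → #b4b3f1
84%: (67 + 157.92 = 224.92→225, 64 + 160.44 = 224.44→224, 219 + 30.24 = 249.24→249) → #e1e0f9

#b4b3f1, #e1e0f9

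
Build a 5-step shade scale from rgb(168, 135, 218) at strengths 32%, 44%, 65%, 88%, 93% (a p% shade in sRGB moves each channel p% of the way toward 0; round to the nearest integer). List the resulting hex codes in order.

#725c94, #5e4c7a, #3b2f4c, #14101a, #0c090f

32%: (168 − 53.76 = 114.24→114, 135 − 43.2 = 91.8→92, 218 − 69.76 = 148.24→148) → #725c94
44%: (168 − 73.92 = 94.08→94, 135 − 59.4 = 75.6→76, 218 − 95.92 = 122.08→122) → #5e4c7a
65%: (168 − 109.2 = 58.8→59, 135 − 87.75 = 47.25→47, 218 − 141.7 = 76.3→76) → #3b2f4c
88%: (168 − 147.84 = 20.16→20, 135 − 118.8 = 16.2→16, 218 − 191.84 = 26.16→26) → #14101a
93%: (168 − 156.24 = 11.76→12, 135 − 125.55 = 9.45→9, 218 − 202.74 = 15.26→15) → #0c090f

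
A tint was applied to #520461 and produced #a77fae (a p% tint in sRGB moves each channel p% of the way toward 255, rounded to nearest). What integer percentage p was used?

49%

#520461 is rgb(82, 4, 97); #a77fae is rgb(167, 127, 174).
On the G channel (widest range): 127 ≈ 4 + (p/100)(255 − 4), so p ≈ 100×(127 − 4)/(255 − 4) = 12300/251 = 49.00.
p = 49 reproduces all three channels after rounding.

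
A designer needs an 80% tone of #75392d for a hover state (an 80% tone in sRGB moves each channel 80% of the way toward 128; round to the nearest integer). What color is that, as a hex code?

#7e726f

#75392d is rgb(117, 57, 45).
Lerp each channel 80% toward 128:
  R: 117 + 0.8×(128−117) = 117 + 8.8 = 125.8 → 126
  G: 57 + 56.8 = 113.8 → 114
  B: 45 + 66.4 = 111.4 → 111
rgb(126, 114, 111) = #7e726f.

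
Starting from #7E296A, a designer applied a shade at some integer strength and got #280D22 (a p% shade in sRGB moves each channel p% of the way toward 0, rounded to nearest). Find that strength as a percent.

68%

#7E296A is rgb(126, 41, 106); #280D22 is rgb(40, 13, 34).
On the R channel (widest range): 40 ≈ 126 + (p/100)(0 − 126), so p ≈ 100×(40 − 126)/(0 − 126) = -8600/-126 = 68.25.
p = 68 reproduces all three channels after rounding.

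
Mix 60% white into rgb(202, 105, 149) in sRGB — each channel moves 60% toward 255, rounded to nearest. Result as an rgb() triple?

rgb(234, 195, 213)

A 60% tint moves each channel 60% toward 255:
  R: 202 + 31.8 = 233.8 → 234
  G: 105 + 0.6×(255−105) = 105 + 90 = 195 → 195
  B: 149 + 0.6×(255−149) = 149 + 63.6 = 212.6 → 213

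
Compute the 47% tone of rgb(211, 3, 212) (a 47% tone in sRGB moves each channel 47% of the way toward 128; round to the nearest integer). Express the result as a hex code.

#AC3EAD

A 47% tone moves each channel 47% toward 128:
  R: 211 + 0.47×(128−211) = 211 − 39.01 = 171.99 → 172
  G: 3 + 0.47×(128−3) = 3 + 58.75 = 61.75 → 62
  B: 212 + 0.47×(128−212) = 212 − 39.48 = 172.52 → 173
rgb(172, 62, 173) = #AC3EAD.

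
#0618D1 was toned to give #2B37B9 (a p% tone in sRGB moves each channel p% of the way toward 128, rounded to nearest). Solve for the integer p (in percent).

30%

#0618D1 is rgb(6, 24, 209); #2B37B9 is rgb(43, 55, 185).
On the R channel (widest range): 43 ≈ 6 + (p/100)(128 − 6), so p ≈ 100×(43 − 6)/(128 − 6) = 3700/122 = 30.33.
p = 30 reproduces all three channels after rounding.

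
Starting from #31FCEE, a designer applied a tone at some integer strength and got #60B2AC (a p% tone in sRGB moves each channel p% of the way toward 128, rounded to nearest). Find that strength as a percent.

#31FCEE is rgb(49, 252, 238); #60B2AC is rgb(96, 178, 172).
On the G channel (widest range): 178 ≈ 252 + (p/100)(128 − 252), so p ≈ 100×(178 − 252)/(128 − 252) = -7400/-124 = 59.68.
p = 60 reproduces all three channels after rounding.

60%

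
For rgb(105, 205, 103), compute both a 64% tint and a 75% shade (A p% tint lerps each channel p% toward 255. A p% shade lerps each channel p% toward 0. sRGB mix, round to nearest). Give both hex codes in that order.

#C9EDC8, #1A331A

64% tint:
  R: 105 + 96 = 201 → 201
  G: 205 + 0.64×(255−205) = 205 + 32 = 237 → 237
  B: 103 + 0.64×(255−103) = 103 + 97.28 = 200.28 → 200
  → #C9EDC8
75% shade:
  R: 105 + 0.75×(0−105) = 105 − 78.75 = 26.25 → 26
  G: 205 − 153.75 = 51.25 → 51
  B: 103 + 0.75×(0−103) = 103 − 77.25 = 25.75 → 26
  → #1A331A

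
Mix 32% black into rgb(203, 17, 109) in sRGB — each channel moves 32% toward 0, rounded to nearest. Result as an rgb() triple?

rgb(138, 12, 74)

Lerp each channel 32% toward 0:
  R: 203 + 0.32×(0−203) = 203 − 64.96 = 138.04 → 138
  G: 17 + 0.32×(0−17) = 17 − 5.44 = 11.56 → 12
  B: 109 + 0.32×(0−109) = 109 − 34.88 = 74.12 → 74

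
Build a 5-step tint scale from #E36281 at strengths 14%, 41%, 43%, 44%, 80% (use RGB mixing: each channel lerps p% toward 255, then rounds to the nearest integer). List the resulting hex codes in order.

#E36281 is rgb(227, 98, 129).
14%: (227 + 3.92 = 230.92→231, 98 + 21.98 = 119.98→120, 129 + 17.64 = 146.64→147) → #E77893
41%: (227 + 11.48 = 238.48→238, 98 + 64.37 = 162.37→162, 129 + 51.66 = 180.66→181) → #EEA2B5
43%: (227 + 12.04 = 239.04→239, 98 + 67.51 = 165.51→166, 129 + 54.18 = 183.18→183) → #EFA6B7
44%: (227 + 12.32 = 239.32→239, 98 + 69.08 = 167.08→167, 129 + 55.44 = 184.44→184) → #EFA7B8
80%: (227 + 22.4 = 249.4→249, 98 + 125.6 = 223.6→224, 129 + 100.8 = 229.8→230) → #F9E0E6

#E77893, #EEA2B5, #EFA6B7, #EFA7B8, #F9E0E6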